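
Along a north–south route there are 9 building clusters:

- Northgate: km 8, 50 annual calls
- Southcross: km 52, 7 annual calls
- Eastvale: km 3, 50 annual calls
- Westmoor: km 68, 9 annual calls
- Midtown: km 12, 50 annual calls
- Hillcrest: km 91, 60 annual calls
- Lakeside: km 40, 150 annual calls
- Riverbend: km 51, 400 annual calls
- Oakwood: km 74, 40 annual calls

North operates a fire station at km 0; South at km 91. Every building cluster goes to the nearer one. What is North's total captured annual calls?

300

The indifferent point is the midpoint (0+91)/2 = 45.5; building clusters left of it (closer to North at 0) go to North, those right go to South.
  Eastvale at 3 (w=50) → North
  Northgate at 8 (w=50) → North
  Midtown at 12 (w=50) → North
  Lakeside at 40 (w=150) → North
  Riverbend at 51 (w=400) → South
  Southcross at 52 (w=7) → South
  Westmoor at 68 (w=9) → South
  Oakwood at 74 (w=40) → South
  Hillcrest at 91 (w=60) → South
North captures 300; South captures 516.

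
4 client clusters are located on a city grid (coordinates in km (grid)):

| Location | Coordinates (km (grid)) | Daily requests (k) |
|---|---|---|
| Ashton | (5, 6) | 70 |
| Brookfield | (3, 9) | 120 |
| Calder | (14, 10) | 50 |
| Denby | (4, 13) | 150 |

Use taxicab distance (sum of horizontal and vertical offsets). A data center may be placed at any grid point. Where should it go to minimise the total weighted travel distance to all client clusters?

Manhattan distance separates: Σwᵢ(|x−xᵢ|+|y−yᵢ|) = Σwᵢ|x−xᵢ| + Σwᵢ|y−yᵢ|, so x and y are optimised independently as 1-D weighted medians.
Total weight W = 390; half = 195.
x-coordinate, sorted with cumulative weight:
  x=3 (Brookfield, w=120) cum 120
  x=4 (Denby, w=150) cum 270  ← median
  x=5 (Ashton, w=70) cum 340
  x=14 (Calder, w=50) cum 390
⇒ x* = 4
y-coordinate, sorted with cumulative weight:
  y=6 (Ashton, w=70) cum 70
  y=9 (Brookfield, w=120) cum 190
  y=10 (Calder, w=50) cum 240  ← median
  y=13 (Denby, w=150) cum 390
⇒ y* = 10

(4, 10)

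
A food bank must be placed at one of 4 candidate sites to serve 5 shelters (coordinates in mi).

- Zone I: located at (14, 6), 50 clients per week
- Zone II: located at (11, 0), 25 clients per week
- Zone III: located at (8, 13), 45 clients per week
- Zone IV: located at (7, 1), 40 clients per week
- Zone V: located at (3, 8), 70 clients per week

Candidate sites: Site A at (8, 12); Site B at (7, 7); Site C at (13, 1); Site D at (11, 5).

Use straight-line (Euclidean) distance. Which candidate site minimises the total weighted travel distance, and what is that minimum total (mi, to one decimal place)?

Total weighted distance at each candidate:
  Site A (8, 12): total = 1668.5
  Site B (7, 7): total = 1357.5
  Site C (13, 1): total = 1990.3
  Site D (11, 5): total = 1491.9
Minimum is at Site B with total 1357.5 mi.

Site B, total 1357.5 mi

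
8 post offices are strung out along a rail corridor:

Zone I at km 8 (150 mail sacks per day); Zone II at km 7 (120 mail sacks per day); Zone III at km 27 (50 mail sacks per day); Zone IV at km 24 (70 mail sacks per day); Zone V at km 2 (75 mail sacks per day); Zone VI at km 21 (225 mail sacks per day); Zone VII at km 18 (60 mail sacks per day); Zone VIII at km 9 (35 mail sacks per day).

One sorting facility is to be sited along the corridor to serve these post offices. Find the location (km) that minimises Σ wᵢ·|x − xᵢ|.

x = 18

For a sum of weighted absolute distances on a line, the optimum is the weighted median (not the mean). Total weight W = 785; half-weight = 392.5.
Sort by position and accumulate weight:
  km 2 (Zone V, w=75) → cum 75
  km 7 (Zone II, w=120) → cum 195
  km 8 (Zone I, w=150) → cum 345
  km 9 (Zone VIII, w=35) → cum 380
  km 18 (Zone VII, w=60) → cum 440  ≥ 392.5 → median here
  km 21 (Zone VI, w=225) → cum 665
  km 24 (Zone IV, w=70) → cum 735
  km 27 (Zone III, w=50) → cum 785
Optimal location: km 18.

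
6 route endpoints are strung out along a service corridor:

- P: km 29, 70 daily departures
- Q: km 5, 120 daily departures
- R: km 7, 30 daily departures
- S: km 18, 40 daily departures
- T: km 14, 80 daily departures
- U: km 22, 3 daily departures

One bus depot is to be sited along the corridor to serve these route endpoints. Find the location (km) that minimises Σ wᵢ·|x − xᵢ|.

x = 14

For a sum of weighted absolute distances on a line, the optimum is the weighted median (not the mean). Total weight W = 343; half-weight = 171.5.
Sort by position and accumulate weight:
  km 5 (Q, w=120) → cum 120
  km 7 (R, w=30) → cum 150
  km 14 (T, w=80) → cum 230  ≥ 171.5 → median here
  km 18 (S, w=40) → cum 270
  km 22 (U, w=3) → cum 273
  km 29 (P, w=70) → cum 343
Optimal location: km 14.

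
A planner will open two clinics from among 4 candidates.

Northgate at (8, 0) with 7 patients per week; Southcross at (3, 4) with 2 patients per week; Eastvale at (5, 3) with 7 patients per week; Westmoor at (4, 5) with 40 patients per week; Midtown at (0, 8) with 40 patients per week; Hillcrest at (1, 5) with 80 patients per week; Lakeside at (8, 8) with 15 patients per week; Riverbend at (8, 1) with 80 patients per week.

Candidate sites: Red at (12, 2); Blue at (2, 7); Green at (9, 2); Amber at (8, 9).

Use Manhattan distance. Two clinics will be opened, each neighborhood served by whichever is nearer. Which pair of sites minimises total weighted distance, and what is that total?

Evaluate every pair (each demand assigned to the nearer of the two):
  {Blue, Green}: total = 849
  {Red, Blue}: total = 1124
  {Blue, Amber}: total = 1295
  {Green, Amber}: total = 1807
  {Red, Amber}: total = 2093
  {Red, Green}: total = 2137
Best pair: {Blue, Green} with total 849.

{Blue, Green}, total 849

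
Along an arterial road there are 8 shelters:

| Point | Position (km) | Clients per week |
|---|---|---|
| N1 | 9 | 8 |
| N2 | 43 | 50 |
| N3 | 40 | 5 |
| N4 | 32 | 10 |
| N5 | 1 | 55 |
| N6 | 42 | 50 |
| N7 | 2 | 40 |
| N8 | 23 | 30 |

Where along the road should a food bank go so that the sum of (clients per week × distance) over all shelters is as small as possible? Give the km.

For a sum of weighted absolute distances on a line, the optimum is the weighted median (not the mean). Total weight W = 248; half-weight = 124.
Sort by position and accumulate weight:
  km 1 (N5, w=55) → cum 55
  km 2 (N7, w=40) → cum 95
  km 9 (N1, w=8) → cum 103
  km 23 (N8, w=30) → cum 133  ≥ 124 → median here
  km 32 (N4, w=10) → cum 143
  km 40 (N3, w=5) → cum 148
  km 42 (N6, w=50) → cum 198
  km 43 (N2, w=50) → cum 248
Optimal location: km 23.

x = 23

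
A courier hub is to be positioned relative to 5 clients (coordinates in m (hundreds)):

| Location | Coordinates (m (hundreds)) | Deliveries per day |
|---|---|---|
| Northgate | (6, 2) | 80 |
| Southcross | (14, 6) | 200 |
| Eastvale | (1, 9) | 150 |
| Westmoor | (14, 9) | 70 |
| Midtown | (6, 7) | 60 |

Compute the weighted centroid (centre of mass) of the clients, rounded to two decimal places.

(8.52, 6.71)

The minimiser of Σwᵢ‖p−pᵢ‖² is the weighted centroid p* = (Σwᵢpᵢ)/(Σwᵢ).
Σwᵢ = 560.
Σwᵢxᵢ = 80·6 + 200·14 + 150·1 + 70·14 + 60·6 = 4770.
Σwᵢyᵢ = 80·2 + 200·6 + 150·9 + 70·9 + 60·7 = 3760.
x* = 4770/560 = 8.52, y* = 3760/560 = 6.71.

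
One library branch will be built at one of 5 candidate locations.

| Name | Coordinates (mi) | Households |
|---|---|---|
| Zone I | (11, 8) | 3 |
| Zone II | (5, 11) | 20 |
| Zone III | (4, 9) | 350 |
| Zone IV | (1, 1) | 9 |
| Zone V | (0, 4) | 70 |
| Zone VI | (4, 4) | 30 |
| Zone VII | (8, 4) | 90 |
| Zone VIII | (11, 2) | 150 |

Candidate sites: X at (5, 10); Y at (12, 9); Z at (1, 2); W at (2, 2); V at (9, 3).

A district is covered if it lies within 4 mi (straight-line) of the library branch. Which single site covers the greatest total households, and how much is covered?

Coverage radius r = 4 mi; a point is covered iff (Δx)²+(Δy)² ≤ 4² = 16.
  X (5, 10): covers {Zone II, Zone III} → 370
  Y (12, 9): covers {Zone I} → 3
  Z (1, 2): covers {Zone IV, Zone V, Zone VI} → 109
  W (2, 2): covers {Zone IV, Zone V, Zone VI} → 109
  V (9, 3): covers {Zone VII, Zone VIII} → 240
Maximum coverage at X: 370 households.

X, covering 370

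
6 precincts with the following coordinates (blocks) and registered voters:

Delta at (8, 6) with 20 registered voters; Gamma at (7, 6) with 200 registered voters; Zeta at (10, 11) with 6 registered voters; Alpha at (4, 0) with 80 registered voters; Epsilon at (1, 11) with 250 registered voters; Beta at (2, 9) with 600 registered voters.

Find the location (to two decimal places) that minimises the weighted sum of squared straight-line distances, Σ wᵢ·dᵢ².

(2.93, 8.25)

The minimiser of Σwᵢ‖p−pᵢ‖² is the weighted centroid p* = (Σwᵢpᵢ)/(Σwᵢ).
Σwᵢ = 1156.
Σwᵢxᵢ = 20·8 + 200·7 + 6·10 + 80·4 + 250·1 + 600·2 = 3390.
Σwᵢyᵢ = 20·6 + 200·6 + 6·11 + 80·0 + 250·11 + 600·9 = 9536.
x* = 3390/1156 = 2.93, y* = 9536/1156 = 8.25.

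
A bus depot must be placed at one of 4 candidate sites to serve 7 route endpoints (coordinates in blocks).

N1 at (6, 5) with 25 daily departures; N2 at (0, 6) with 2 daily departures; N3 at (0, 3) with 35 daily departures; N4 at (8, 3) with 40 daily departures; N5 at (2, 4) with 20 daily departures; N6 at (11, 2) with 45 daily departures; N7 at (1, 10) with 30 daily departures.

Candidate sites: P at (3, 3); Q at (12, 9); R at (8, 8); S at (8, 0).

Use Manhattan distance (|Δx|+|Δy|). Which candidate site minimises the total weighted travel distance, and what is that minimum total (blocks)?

Total weighted distance at each candidate:
  P (3, 3): total = 1157
  Q (12, 9): total = 2330
  R (8, 8): total = 1675
  S (8, 0): total = 1643
Minimum is at P with total 1157 blocks.

P, total 1157 blocks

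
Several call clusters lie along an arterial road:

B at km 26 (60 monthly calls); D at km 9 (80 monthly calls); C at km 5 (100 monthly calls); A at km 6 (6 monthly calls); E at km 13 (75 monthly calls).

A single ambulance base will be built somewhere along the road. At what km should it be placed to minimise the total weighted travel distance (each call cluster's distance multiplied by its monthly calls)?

For a sum of weighted absolute distances on a line, the optimum is the weighted median (not the mean). Total weight W = 321; half-weight = 160.5.
Sort by position and accumulate weight:
  km 5 (C, w=100) → cum 100
  km 6 (A, w=6) → cum 106
  km 9 (D, w=80) → cum 186  ≥ 160.5 → median here
  km 13 (E, w=75) → cum 261
  km 26 (B, w=60) → cum 321
Optimal location: km 9.

x = 9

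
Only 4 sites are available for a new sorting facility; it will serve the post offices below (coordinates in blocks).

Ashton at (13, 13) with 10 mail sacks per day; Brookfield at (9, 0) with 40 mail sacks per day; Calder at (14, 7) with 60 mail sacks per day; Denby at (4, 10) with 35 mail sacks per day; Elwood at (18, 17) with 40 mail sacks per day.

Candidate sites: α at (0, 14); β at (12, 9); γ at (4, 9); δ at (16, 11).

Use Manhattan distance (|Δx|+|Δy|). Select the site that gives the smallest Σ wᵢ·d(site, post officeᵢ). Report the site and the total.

β, total 1645 blocks

Total weighted distance at each candidate:
  α (0, 14): total = 3440
  β (12, 9): total = 1645
  γ (4, 9): total = 2325
  δ (16, 11): total = 1905
Minimum is at β with total 1645 blocks.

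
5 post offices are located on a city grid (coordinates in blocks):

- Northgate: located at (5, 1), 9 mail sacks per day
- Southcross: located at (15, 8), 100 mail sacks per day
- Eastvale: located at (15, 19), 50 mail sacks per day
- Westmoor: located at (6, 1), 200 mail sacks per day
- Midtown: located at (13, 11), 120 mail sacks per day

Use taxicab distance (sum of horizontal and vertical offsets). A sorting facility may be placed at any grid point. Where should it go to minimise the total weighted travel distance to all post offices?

(13, 8)

Manhattan distance separates: Σwᵢ(|x−xᵢ|+|y−yᵢ|) = Σwᵢ|x−xᵢ| + Σwᵢ|y−yᵢ|, so x and y are optimised independently as 1-D weighted medians.
Total weight W = 479; half = 239.5.
x-coordinate, sorted with cumulative weight:
  x=5 (Northgate, w=9) cum 9
  x=6 (Westmoor, w=200) cum 209
  x=13 (Midtown, w=120) cum 329  ← median
  x=15 (Southcross, w=100) cum 429
  x=15 (Eastvale, w=50) cum 479
⇒ x* = 13
y-coordinate, sorted with cumulative weight:
  y=1 (Northgate, w=9) cum 9
  y=1 (Westmoor, w=200) cum 209
  y=8 (Southcross, w=100) cum 309  ← median
  y=11 (Midtown, w=120) cum 429
  y=19 (Eastvale, w=50) cum 479
⇒ y* = 8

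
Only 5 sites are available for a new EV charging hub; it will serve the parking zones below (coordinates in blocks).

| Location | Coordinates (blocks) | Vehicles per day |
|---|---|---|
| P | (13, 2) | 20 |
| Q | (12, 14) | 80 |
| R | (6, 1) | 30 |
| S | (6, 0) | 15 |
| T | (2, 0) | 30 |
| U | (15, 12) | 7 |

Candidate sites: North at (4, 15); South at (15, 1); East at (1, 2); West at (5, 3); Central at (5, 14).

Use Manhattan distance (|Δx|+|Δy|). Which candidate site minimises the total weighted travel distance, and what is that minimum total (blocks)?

West, total 2083 blocks

Total weighted distance at each candidate:
  North (4, 15): total = 2503
  South (15, 1): total = 2257
  East (1, 2): total = 2623
  West (5, 3): total = 2083
  Central (5, 14): total = 2199
Minimum is at West with total 2083 blocks.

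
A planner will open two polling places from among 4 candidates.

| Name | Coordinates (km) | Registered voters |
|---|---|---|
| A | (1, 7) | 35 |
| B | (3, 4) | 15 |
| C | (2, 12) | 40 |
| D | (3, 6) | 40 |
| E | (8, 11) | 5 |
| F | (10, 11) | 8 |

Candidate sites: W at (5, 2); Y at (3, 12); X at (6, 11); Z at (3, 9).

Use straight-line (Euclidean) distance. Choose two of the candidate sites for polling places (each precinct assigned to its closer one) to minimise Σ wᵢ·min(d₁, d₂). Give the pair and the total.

Evaluate every pair (each demand assigned to the nearer of the two):
  {Y, Z}: total = 416.1
  {X, Z}: total = 462.5
  {W, Z}: total = 473.1
  {W, Y}: total = 531.9
  {Y, X}: total = 618.0
  {W, X}: total = 652.3
Best pair: {Y, Z} with total 416.1.

{Y, Z}, total 416.1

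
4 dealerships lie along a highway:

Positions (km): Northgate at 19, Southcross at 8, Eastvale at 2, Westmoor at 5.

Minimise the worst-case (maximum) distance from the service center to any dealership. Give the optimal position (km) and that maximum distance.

The 1-center on a line is the midpoint of the two extreme points: leftmost at 2, rightmost at 19.
Optimal location = (2 + 19)/2 = 10.5; maximum distance = (19 − 2)/2 = 8.5.

location 10.5, max distance 8.5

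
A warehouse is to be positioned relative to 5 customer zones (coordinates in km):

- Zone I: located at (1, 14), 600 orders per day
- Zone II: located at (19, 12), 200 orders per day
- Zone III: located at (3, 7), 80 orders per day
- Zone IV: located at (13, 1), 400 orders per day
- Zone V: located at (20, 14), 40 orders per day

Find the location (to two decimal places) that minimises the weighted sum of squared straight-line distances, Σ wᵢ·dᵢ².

The minimiser of Σwᵢ‖p−pᵢ‖² is the weighted centroid p* = (Σwᵢpᵢ)/(Σwᵢ).
Σwᵢ = 1320.
Σwᵢxᵢ = 600·1 + 200·19 + 80·3 + 400·13 + 40·20 = 10640.
Σwᵢyᵢ = 600·14 + 200·12 + 80·7 + 400·1 + 40·14 = 12320.
x* = 10640/1320 = 8.06, y* = 12320/1320 = 9.33.

(8.06, 9.33)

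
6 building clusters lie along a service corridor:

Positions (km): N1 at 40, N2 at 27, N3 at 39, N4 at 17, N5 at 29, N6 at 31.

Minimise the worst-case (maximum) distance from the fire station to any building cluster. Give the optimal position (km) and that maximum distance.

The 1-center on a line is the midpoint of the two extreme points: leftmost at 17, rightmost at 40.
Optimal location = (17 + 40)/2 = 28.5; maximum distance = (40 − 17)/2 = 11.5.

location 28.5, max distance 11.5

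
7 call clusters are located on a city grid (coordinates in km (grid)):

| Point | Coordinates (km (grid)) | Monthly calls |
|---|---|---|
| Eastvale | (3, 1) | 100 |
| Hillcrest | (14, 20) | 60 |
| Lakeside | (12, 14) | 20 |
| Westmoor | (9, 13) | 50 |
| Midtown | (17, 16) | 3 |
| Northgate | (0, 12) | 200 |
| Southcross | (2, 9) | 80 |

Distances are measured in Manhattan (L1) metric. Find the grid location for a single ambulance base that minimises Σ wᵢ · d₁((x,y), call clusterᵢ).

(2, 12)

Manhattan distance separates: Σwᵢ(|x−xᵢ|+|y−yᵢ|) = Σwᵢ|x−xᵢ| + Σwᵢ|y−yᵢ|, so x and y are optimised independently as 1-D weighted medians.
Total weight W = 513; half = 256.5.
x-coordinate, sorted with cumulative weight:
  x=0 (Northgate, w=200) cum 200
  x=2 (Southcross, w=80) cum 280  ← median
  x=3 (Eastvale, w=100) cum 380
  x=9 (Westmoor, w=50) cum 430
  x=12 (Lakeside, w=20) cum 450
  x=14 (Hillcrest, w=60) cum 510
  x=17 (Midtown, w=3) cum 513
⇒ x* = 2
y-coordinate, sorted with cumulative weight:
  y=1 (Eastvale, w=100) cum 100
  y=9 (Southcross, w=80) cum 180
  y=12 (Northgate, w=200) cum 380  ← median
  y=13 (Westmoor, w=50) cum 430
  y=14 (Lakeside, w=20) cum 450
  y=16 (Midtown, w=3) cum 453
  y=20 (Hillcrest, w=60) cum 513
⇒ y* = 12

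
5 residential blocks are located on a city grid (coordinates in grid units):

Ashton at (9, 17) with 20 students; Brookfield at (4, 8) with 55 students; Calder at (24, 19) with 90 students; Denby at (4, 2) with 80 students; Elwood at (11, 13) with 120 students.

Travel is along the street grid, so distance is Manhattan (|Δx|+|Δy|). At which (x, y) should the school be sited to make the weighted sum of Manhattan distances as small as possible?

Manhattan distance separates: Σwᵢ(|x−xᵢ|+|y−yᵢ|) = Σwᵢ|x−xᵢ| + Σwᵢ|y−yᵢ|, so x and y are optimised independently as 1-D weighted medians.
Total weight W = 365; half = 182.5.
x-coordinate, sorted with cumulative weight:
  x=4 (Brookfield, w=55) cum 55
  x=4 (Denby, w=80) cum 135
  x=9 (Ashton, w=20) cum 155
  x=11 (Elwood, w=120) cum 275  ← median
  x=24 (Calder, w=90) cum 365
⇒ x* = 11
y-coordinate, sorted with cumulative weight:
  y=2 (Denby, w=80) cum 80
  y=8 (Brookfield, w=55) cum 135
  y=13 (Elwood, w=120) cum 255  ← median
  y=17 (Ashton, w=20) cum 275
  y=19 (Calder, w=90) cum 365
⇒ y* = 13

(11, 13)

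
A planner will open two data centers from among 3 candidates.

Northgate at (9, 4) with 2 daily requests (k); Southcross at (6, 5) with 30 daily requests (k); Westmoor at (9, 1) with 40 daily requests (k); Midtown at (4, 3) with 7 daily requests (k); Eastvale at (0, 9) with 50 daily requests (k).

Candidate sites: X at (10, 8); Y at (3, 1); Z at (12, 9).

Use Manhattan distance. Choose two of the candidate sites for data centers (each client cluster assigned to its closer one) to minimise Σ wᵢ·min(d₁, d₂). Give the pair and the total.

{X, Y}, total 1031

Evaluate every pair (each demand assigned to the nearer of the two):
  {X, Y}: total = 1031
  {Y, Z}: total = 1037
  {X, Z}: total = 1167
Best pair: {X, Y} with total 1031.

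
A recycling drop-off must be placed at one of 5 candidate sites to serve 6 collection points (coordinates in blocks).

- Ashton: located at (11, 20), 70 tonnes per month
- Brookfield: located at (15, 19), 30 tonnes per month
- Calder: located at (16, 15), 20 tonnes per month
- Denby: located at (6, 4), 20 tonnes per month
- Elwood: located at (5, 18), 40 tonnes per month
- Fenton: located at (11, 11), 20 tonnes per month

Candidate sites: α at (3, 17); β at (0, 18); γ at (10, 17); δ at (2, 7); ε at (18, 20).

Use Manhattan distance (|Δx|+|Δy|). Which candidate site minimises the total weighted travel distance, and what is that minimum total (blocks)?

Total weighted distance at each candidate:
  α (3, 17): total = 2210
  β (0, 18): total = 2730
  γ (10, 17): total = 1370
  δ (2, 7): total = 3690
  ε (18, 20): total = 2230
Minimum is at γ with total 1370 blocks.

γ, total 1370 blocks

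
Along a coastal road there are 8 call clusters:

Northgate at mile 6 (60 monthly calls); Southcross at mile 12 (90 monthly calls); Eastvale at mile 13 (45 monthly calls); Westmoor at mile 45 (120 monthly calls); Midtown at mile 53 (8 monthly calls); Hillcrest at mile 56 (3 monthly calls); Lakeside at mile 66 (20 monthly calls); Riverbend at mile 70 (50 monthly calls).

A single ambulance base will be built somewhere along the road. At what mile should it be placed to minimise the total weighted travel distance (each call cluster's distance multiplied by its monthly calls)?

For a sum of weighted absolute distances on a line, the optimum is the weighted median (not the mean). Total weight W = 396; half-weight = 198.
Sort by position and accumulate weight:
  mile 6 (Northgate, w=60) → cum 60
  mile 12 (Southcross, w=90) → cum 150
  mile 13 (Eastvale, w=45) → cum 195
  mile 45 (Westmoor, w=120) → cum 315  ≥ 198 → median here
  mile 53 (Midtown, w=8) → cum 323
  mile 56 (Hillcrest, w=3) → cum 326
  mile 66 (Lakeside, w=20) → cum 346
  mile 70 (Riverbend, w=50) → cum 396
Optimal location: mile 45.

x = 45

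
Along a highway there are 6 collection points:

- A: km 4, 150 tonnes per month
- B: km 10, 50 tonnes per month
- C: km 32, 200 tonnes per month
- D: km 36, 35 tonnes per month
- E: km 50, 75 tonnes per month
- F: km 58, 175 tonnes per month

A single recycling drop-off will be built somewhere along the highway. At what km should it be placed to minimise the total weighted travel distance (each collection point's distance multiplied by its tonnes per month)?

x = 32

For a sum of weighted absolute distances on a line, the optimum is the weighted median (not the mean). Total weight W = 685; half-weight = 342.5.
Sort by position and accumulate weight:
  km 4 (A, w=150) → cum 150
  km 10 (B, w=50) → cum 200
  km 32 (C, w=200) → cum 400  ≥ 342.5 → median here
  km 36 (D, w=35) → cum 435
  km 50 (E, w=75) → cum 510
  km 58 (F, w=175) → cum 685
Optimal location: km 32.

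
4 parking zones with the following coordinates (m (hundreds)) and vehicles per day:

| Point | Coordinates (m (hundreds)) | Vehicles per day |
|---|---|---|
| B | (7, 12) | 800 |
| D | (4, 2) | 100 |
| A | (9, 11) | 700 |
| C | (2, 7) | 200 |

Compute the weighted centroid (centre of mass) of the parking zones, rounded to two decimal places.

(7.06, 10.50)

The minimiser of Σwᵢ‖p−pᵢ‖² is the weighted centroid p* = (Σwᵢpᵢ)/(Σwᵢ).
Σwᵢ = 1800.
Σwᵢxᵢ = 800·7 + 100·4 + 700·9 + 200·2 = 12700.
Σwᵢyᵢ = 800·12 + 100·2 + 700·11 + 200·7 = 18900.
x* = 12700/1800 = 7.06, y* = 18900/1800 = 10.50.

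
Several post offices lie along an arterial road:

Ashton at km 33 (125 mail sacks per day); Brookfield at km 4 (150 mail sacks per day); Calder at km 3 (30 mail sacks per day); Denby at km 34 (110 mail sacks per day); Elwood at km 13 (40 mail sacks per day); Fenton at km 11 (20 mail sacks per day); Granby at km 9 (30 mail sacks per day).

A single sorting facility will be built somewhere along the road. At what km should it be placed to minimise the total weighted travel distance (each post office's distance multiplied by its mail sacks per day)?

x = 13

For a sum of weighted absolute distances on a line, the optimum is the weighted median (not the mean). Total weight W = 505; half-weight = 252.5.
Sort by position and accumulate weight:
  km 3 (Calder, w=30) → cum 30
  km 4 (Brookfield, w=150) → cum 180
  km 9 (Granby, w=30) → cum 210
  km 11 (Fenton, w=20) → cum 230
  km 13 (Elwood, w=40) → cum 270  ≥ 252.5 → median here
  km 33 (Ashton, w=125) → cum 395
  km 34 (Denby, w=110) → cum 505
Optimal location: km 13.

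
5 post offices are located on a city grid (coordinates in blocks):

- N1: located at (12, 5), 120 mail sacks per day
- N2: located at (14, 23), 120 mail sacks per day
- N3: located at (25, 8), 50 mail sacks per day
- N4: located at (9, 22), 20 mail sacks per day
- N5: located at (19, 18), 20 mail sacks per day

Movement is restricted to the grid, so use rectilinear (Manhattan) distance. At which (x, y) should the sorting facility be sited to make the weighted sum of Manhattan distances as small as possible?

Manhattan distance separates: Σwᵢ(|x−xᵢ|+|y−yᵢ|) = Σwᵢ|x−xᵢ| + Σwᵢ|y−yᵢ|, so x and y are optimised independently as 1-D weighted medians.
Total weight W = 330; half = 165.
x-coordinate, sorted with cumulative weight:
  x=9 (N4, w=20) cum 20
  x=12 (N1, w=120) cum 140
  x=14 (N2, w=120) cum 260  ← median
  x=19 (N5, w=20) cum 280
  x=25 (N3, w=50) cum 330
⇒ x* = 14
y-coordinate, sorted with cumulative weight:
  y=5 (N1, w=120) cum 120
  y=8 (N3, w=50) cum 170  ← median
  y=18 (N5, w=20) cum 190
  y=22 (N4, w=20) cum 210
  y=23 (N2, w=120) cum 330
⇒ y* = 8

(14, 8)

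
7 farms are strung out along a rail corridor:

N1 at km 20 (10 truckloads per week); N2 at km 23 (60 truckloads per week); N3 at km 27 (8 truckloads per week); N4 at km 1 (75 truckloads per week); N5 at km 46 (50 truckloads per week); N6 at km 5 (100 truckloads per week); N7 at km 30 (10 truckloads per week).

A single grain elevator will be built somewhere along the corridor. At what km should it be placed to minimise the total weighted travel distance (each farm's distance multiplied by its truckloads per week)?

For a sum of weighted absolute distances on a line, the optimum is the weighted median (not the mean). Total weight W = 313; half-weight = 156.5.
Sort by position and accumulate weight:
  km 1 (N4, w=75) → cum 75
  km 5 (N6, w=100) → cum 175  ≥ 156.5 → median here
  km 20 (N1, w=10) → cum 185
  km 23 (N2, w=60) → cum 245
  km 27 (N3, w=8) → cum 253
  km 30 (N7, w=10) → cum 263
  km 46 (N5, w=50) → cum 313
Optimal location: km 5.

x = 5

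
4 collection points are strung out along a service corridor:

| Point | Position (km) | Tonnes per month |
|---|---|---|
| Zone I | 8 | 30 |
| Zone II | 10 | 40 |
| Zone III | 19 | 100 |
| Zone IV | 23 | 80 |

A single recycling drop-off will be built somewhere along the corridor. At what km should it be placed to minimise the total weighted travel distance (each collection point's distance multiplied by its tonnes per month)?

For a sum of weighted absolute distances on a line, the optimum is the weighted median (not the mean). Total weight W = 250; half-weight = 125.
Sort by position and accumulate weight:
  km 8 (Zone I, w=30) → cum 30
  km 10 (Zone II, w=40) → cum 70
  km 19 (Zone III, w=100) → cum 170  ≥ 125 → median here
  km 23 (Zone IV, w=80) → cum 250
Optimal location: km 19.

x = 19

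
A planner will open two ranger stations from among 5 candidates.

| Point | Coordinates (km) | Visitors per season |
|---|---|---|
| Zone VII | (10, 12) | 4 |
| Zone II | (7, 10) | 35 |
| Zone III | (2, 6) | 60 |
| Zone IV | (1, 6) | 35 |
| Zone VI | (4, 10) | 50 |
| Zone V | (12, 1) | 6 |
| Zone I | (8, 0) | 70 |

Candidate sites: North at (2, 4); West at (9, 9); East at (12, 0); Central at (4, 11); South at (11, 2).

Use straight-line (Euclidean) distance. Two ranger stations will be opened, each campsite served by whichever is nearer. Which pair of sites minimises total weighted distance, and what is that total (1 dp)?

{North, Central}, total 950.7

Evaluate every pair (each demand assigned to the nearer of the two):
  {North, Central}: total = 950.7
  {Central, South}: total = 973.1
  {East, Central}: total = 998.2
  {North, South}: total = 1088.9
  {North, West}: total = 1100.2
  {North, East}: total = 1119.1
  {West, Central}: total = 1353.2
  {West, South}: total = 1362.7
  {West, East}: total = 1387.8
  {East, South}: total = 2111.0
Best pair: {North, Central} with total 950.7.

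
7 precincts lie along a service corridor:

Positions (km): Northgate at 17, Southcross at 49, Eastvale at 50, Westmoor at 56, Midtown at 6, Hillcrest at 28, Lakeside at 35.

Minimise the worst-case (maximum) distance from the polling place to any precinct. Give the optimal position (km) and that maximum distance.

location 31, max distance 25

The 1-center on a line is the midpoint of the two extreme points: leftmost at 6, rightmost at 56.
Optimal location = (6 + 56)/2 = 31; maximum distance = (56 − 6)/2 = 25.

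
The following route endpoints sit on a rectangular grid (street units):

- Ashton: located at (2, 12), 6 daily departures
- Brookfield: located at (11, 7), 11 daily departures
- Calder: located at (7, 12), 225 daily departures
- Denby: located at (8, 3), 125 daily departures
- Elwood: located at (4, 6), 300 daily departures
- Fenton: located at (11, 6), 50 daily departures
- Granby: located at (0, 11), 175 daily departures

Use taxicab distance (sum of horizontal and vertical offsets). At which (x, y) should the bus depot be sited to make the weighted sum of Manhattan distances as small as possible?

Manhattan distance separates: Σwᵢ(|x−xᵢ|+|y−yᵢ|) = Σwᵢ|x−xᵢ| + Σwᵢ|y−yᵢ|, so x and y are optimised independently as 1-D weighted medians.
Total weight W = 892; half = 446.
x-coordinate, sorted with cumulative weight:
  x=0 (Granby, w=175) cum 175
  x=2 (Ashton, w=6) cum 181
  x=4 (Elwood, w=300) cum 481  ← median
  x=7 (Calder, w=225) cum 706
  x=8 (Denby, w=125) cum 831
  x=11 (Brookfield, w=11) cum 842
  x=11 (Fenton, w=50) cum 892
⇒ x* = 4
y-coordinate, sorted with cumulative weight:
  y=3 (Denby, w=125) cum 125
  y=6 (Elwood, w=300) cum 425
  y=6 (Fenton, w=50) cum 475  ← median
  y=7 (Brookfield, w=11) cum 486
  y=11 (Granby, w=175) cum 661
  y=12 (Ashton, w=6) cum 667
  y=12 (Calder, w=225) cum 892
⇒ y* = 6

(4, 6)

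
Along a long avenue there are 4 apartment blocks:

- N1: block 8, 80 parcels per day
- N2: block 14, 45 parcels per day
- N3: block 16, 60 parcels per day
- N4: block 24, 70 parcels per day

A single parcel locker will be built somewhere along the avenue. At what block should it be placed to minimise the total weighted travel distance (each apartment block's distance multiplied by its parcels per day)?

x = 16

For a sum of weighted absolute distances on a line, the optimum is the weighted median (not the mean). Total weight W = 255; half-weight = 127.5.
Sort by position and accumulate weight:
  block 8 (N1, w=80) → cum 80
  block 14 (N2, w=45) → cum 125
  block 16 (N3, w=60) → cum 185  ≥ 127.5 → median here
  block 24 (N4, w=70) → cum 255
Optimal location: block 16.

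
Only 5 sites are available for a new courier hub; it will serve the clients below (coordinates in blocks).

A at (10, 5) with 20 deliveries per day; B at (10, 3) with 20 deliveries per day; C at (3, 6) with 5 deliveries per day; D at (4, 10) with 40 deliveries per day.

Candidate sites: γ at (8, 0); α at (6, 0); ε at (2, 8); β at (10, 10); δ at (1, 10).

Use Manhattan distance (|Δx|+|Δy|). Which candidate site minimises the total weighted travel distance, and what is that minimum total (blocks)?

Total weighted distance at each candidate:
  γ (8, 0): total = 855
  α (6, 0): total = 845
  ε (2, 8): total = 655
  β (10, 10): total = 535
  δ (1, 10): total = 750
Minimum is at β with total 535 blocks.

β, total 535 blocks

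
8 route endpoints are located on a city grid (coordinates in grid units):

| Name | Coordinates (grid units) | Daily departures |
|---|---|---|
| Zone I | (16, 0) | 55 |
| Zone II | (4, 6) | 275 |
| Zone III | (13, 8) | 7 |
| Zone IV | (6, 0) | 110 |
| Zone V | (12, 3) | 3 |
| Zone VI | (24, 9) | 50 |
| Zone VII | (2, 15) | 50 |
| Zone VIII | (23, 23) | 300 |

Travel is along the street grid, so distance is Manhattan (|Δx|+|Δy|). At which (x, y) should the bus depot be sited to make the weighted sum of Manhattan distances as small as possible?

Manhattan distance separates: Σwᵢ(|x−xᵢ|+|y−yᵢ|) = Σwᵢ|x−xᵢ| + Σwᵢ|y−yᵢ|, so x and y are optimised independently as 1-D weighted medians.
Total weight W = 850; half = 425.
x-coordinate, sorted with cumulative weight:
  x=2 (Zone VII, w=50) cum 50
  x=4 (Zone II, w=275) cum 325
  x=6 (Zone IV, w=110) cum 435  ← median
  x=12 (Zone V, w=3) cum 438
  x=13 (Zone III, w=7) cum 445
  x=16 (Zone I, w=55) cum 500
  x=23 (Zone VIII, w=300) cum 800
  x=24 (Zone VI, w=50) cum 850
⇒ x* = 6
y-coordinate, sorted with cumulative weight:
  y=0 (Zone I, w=55) cum 55
  y=0 (Zone IV, w=110) cum 165
  y=3 (Zone V, w=3) cum 168
  y=6 (Zone II, w=275) cum 443  ← median
  y=8 (Zone III, w=7) cum 450
  y=9 (Zone VI, w=50) cum 500
  y=15 (Zone VII, w=50) cum 550
  y=23 (Zone VIII, w=300) cum 850
⇒ y* = 6

(6, 6)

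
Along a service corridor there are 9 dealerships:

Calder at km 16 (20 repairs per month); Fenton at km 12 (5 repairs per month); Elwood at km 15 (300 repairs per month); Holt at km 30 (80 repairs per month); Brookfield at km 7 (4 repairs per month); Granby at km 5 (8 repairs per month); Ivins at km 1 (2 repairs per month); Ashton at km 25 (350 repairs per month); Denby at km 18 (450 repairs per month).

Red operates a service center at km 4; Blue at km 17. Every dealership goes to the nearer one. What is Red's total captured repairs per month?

The indifferent point is the midpoint (4+17)/2 = 10.5; dealerships left of it (closer to Red at 4) go to Red, those right go to Blue.
  Ivins at 1 (w=2) → Red
  Granby at 5 (w=8) → Red
  Brookfield at 7 (w=4) → Red
  Fenton at 12 (w=5) → Blue
  Elwood at 15 (w=300) → Blue
  Calder at 16 (w=20) → Blue
  Denby at 18 (w=450) → Blue
  Ashton at 25 (w=350) → Blue
  Holt at 30 (w=80) → Blue
Red captures 14; Blue captures 1205.

14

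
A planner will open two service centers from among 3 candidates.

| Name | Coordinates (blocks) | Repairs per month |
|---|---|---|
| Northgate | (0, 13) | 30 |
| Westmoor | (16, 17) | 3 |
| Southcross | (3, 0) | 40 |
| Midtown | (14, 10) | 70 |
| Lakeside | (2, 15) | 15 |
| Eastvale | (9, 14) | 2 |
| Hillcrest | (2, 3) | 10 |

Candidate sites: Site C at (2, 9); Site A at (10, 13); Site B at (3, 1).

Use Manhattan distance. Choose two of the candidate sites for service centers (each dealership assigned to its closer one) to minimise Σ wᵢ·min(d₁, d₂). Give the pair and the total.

Evaluate every pair (each demand assigned to the nearer of the two):
  {Site A, Site B}: total = 1044
  {Site C, Site A}: total = 1254
  {Site C, Site B}: total = 1340
Best pair: {Site A, Site B} with total 1044.

{Site A, Site B}, total 1044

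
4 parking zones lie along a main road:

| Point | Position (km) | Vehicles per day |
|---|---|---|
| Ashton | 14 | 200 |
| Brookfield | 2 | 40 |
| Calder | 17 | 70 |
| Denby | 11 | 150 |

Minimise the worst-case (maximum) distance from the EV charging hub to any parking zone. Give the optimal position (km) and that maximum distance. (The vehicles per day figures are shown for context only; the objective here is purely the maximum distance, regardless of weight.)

The 1-center on a line is the midpoint of the two extreme points: leftmost at 2, rightmost at 17.
Optimal location = (2 + 17)/2 = 9.5; maximum distance = (17 − 2)/2 = 7.5.

location 9.5, max distance 7.5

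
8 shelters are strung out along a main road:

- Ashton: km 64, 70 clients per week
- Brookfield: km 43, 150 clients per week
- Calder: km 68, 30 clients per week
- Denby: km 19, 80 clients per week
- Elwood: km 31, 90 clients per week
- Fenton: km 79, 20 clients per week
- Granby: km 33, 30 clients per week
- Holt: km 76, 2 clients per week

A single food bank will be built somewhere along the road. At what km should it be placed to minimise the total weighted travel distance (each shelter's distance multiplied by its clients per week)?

x = 43

For a sum of weighted absolute distances on a line, the optimum is the weighted median (not the mean). Total weight W = 472; half-weight = 236.
Sort by position and accumulate weight:
  km 19 (Denby, w=80) → cum 80
  km 31 (Elwood, w=90) → cum 170
  km 33 (Granby, w=30) → cum 200
  km 43 (Brookfield, w=150) → cum 350  ≥ 236 → median here
  km 64 (Ashton, w=70) → cum 420
  km 68 (Calder, w=30) → cum 450
  km 76 (Holt, w=2) → cum 452
  km 79 (Fenton, w=20) → cum 472
Optimal location: km 43.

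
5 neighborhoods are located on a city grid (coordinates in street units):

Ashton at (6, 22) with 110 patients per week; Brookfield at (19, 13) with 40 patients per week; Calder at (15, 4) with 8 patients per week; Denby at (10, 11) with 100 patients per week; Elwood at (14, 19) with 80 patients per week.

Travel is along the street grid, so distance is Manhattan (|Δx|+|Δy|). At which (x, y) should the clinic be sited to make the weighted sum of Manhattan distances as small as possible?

(10, 19)

Manhattan distance separates: Σwᵢ(|x−xᵢ|+|y−yᵢ|) = Σwᵢ|x−xᵢ| + Σwᵢ|y−yᵢ|, so x and y are optimised independently as 1-D weighted medians.
Total weight W = 338; half = 169.
x-coordinate, sorted with cumulative weight:
  x=6 (Ashton, w=110) cum 110
  x=10 (Denby, w=100) cum 210  ← median
  x=14 (Elwood, w=80) cum 290
  x=15 (Calder, w=8) cum 298
  x=19 (Brookfield, w=40) cum 338
⇒ x* = 10
y-coordinate, sorted with cumulative weight:
  y=4 (Calder, w=8) cum 8
  y=11 (Denby, w=100) cum 108
  y=13 (Brookfield, w=40) cum 148
  y=19 (Elwood, w=80) cum 228  ← median
  y=22 (Ashton, w=110) cum 338
⇒ y* = 19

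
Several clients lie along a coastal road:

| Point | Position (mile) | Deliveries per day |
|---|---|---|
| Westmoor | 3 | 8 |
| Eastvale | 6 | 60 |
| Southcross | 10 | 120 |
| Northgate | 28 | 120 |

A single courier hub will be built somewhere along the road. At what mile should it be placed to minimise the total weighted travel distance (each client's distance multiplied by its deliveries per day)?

x = 10

For a sum of weighted absolute distances on a line, the optimum is the weighted median (not the mean). Total weight W = 308; half-weight = 154.
Sort by position and accumulate weight:
  mile 3 (Westmoor, w=8) → cum 8
  mile 6 (Eastvale, w=60) → cum 68
  mile 10 (Southcross, w=120) → cum 188  ≥ 154 → median here
  mile 28 (Northgate, w=120) → cum 308
Optimal location: mile 10.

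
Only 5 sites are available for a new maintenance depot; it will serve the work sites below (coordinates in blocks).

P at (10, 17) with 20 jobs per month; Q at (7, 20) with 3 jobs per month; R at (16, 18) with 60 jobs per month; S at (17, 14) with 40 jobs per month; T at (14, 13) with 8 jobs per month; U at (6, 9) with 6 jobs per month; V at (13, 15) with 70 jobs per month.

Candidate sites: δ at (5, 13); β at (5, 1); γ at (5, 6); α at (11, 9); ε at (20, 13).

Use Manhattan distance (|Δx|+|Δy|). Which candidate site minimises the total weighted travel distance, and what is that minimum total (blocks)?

ε, total 1826 blocks

Total weighted distance at each candidate:
  δ (5, 13): total = 2489
  β (5, 1): total = 4925
  γ (5, 6): total = 3890
  α (11, 9): total = 2151
  ε (20, 13): total = 1826
Minimum is at ε with total 1826 blocks.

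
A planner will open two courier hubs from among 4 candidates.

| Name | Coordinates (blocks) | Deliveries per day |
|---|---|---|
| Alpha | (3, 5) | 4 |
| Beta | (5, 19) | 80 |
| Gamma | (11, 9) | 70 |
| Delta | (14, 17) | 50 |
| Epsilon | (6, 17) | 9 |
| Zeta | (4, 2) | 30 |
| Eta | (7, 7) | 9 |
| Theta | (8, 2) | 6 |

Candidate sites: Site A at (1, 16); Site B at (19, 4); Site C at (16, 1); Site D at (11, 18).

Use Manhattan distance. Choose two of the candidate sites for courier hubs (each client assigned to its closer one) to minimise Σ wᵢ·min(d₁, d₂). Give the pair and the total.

{Site C, Site D}, total 2091

Evaluate every pair (each demand assigned to the nearer of the two):
  {Site C, Site D}: total = 2091
  {Site B, Site D}: total = 2235
  {Site A, Site D}: total = 2255
  {Site A, Site C}: total = 2855
  {Site A, Site B}: total = 2999
  {Site B, Site C}: total = 5011
Best pair: {Site C, Site D} with total 2091.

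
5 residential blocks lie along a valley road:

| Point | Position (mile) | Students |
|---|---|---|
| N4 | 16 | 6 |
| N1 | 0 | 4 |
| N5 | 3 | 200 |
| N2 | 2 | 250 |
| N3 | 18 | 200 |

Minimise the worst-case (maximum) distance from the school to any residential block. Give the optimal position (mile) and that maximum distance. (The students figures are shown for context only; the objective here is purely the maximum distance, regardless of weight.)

The 1-center on a line is the midpoint of the two extreme points: leftmost at 0, rightmost at 18.
Optimal location = (0 + 18)/2 = 9; maximum distance = (18 − 0)/2 = 9.

location 9, max distance 9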